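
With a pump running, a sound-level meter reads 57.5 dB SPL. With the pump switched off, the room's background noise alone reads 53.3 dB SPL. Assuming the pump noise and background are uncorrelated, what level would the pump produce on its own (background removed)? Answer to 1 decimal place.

55.4 dB SPL

Background correction is a power subtraction:
L_src = 10·log₁₀(10^(57.5/10) − 10^(53.3/10)) = 10·log₁₀(348500) = 55.4 dB SPL.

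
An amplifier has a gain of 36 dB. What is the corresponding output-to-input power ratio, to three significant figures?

3980

Power ratio = 10^(dB/10).
10^(36/10) = 10^(3.600) = 3980.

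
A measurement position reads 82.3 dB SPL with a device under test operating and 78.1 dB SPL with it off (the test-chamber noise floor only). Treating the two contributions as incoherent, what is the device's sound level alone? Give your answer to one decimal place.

Remove the background by subtracting linear intensities:
L_src = 10·log₁₀(10^(82.3/10) − 10^(78.1/10)) = 10·log₁₀(105300000) = 80.2 dB SPL.

80.2 dB SPL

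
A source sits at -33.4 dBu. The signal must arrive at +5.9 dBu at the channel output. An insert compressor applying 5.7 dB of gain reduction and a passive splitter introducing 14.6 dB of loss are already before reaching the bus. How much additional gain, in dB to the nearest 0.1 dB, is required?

The required make-up gain is the shortfall in the dB sum.
G = +5.9 − (-33.4) + 5.7 + 14.6 = 59.6 dB.

59.6 dB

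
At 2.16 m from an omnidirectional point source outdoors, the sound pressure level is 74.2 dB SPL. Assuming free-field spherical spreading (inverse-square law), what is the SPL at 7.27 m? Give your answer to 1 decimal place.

Free-field point source: level drops by 20·log₁₀ of the distance ratio.
ΔL = −20·log₁₀(7.27/2.16) = -10.54 dB, so L₂ = 74.2 + (-10.54) = 63.7 dB SPL.

63.7 dB SPL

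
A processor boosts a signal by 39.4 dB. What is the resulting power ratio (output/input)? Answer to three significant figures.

8710

Power ratio = 10^(dB/10).
10^(39.4/10) = 10^(3.940) = 8710.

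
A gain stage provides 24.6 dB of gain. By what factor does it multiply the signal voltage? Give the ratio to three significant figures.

Voltage ratio = 10^(dB/20).
10^(24.6/20) = 10^(1.230) = 17.0.

17.0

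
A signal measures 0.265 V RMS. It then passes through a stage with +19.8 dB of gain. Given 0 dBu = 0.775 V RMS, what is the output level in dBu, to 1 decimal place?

Input level: 20·log₁₀(0.265/0.775) = -9.32 dBu.
Output: -9.32 + 19.8 = +10.5 dBu.

+10.5 dBu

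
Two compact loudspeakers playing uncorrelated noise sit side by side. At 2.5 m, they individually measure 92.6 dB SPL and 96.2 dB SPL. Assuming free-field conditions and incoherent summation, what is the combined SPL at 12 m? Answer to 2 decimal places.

Combined at 2.5 m: 10·log₁₀(10^(92.6/10)+10^(96.2/10)) = 97.773 dB SPL.
Then apply −20·log₁₀(12/2.5) = -13.625 dB → 84.15 dB SPL.

84.15 dB SPL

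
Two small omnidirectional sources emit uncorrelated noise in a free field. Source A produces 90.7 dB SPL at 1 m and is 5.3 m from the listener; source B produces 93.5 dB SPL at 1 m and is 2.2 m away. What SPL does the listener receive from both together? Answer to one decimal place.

87.0 dB SPL

At the listener: L_A = 90.7 − 20·log₁₀(5.3) = 76.21 dB; L_B = 93.5 − 20·log₁₀(2.2) = 86.65 dB.
Combined: 10·log₁₀(10^(76.21/10)+10^(86.65/10)) = 87.0 dB SPL.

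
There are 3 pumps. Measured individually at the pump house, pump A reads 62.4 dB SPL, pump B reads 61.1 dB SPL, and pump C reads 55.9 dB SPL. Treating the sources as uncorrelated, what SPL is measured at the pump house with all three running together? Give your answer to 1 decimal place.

65.3 dB SPL

Incoherent sources sum as intensities:
L_total = 10·log₁₀(10^(62.4/10) + 10^(61.1/10) + 10^(55.9/10)) = 10·log₁₀(3415000) = 65.3 dB SPL.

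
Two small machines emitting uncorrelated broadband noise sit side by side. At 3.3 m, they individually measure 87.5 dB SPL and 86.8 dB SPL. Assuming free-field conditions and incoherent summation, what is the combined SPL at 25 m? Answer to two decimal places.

Combined at 3.3 m: 10·log₁₀(10^(87.5/10)+10^(86.8/10)) = 90.174 dB SPL.
Then apply −20·log₁₀(25/3.3) = -17.589 dB → 72.59 dB SPL.

72.59 dB SPL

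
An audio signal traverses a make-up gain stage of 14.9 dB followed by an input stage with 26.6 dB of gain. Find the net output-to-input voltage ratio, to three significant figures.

Net gain = 14.9 + 26.6 = 41.5 dB.
Voltage ratio = 10^(41.5/20) = 119.

119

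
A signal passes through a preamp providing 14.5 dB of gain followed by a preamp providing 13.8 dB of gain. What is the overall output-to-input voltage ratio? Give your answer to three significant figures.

Net gain = 14.5 + 13.8 = 28.3 dB.
Voltage ratio = 10^(28.3/20) = 26.0.

26.0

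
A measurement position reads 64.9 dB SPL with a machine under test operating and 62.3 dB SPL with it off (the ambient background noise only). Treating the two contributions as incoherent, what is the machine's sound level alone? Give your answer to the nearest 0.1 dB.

61.4 dB SPL

Background correction is a power subtraction:
L_src = 10·log₁₀(10^(64.9/10) − 10^(62.3/10)) = 10·log₁₀(1392000) = 61.4 dB SPL.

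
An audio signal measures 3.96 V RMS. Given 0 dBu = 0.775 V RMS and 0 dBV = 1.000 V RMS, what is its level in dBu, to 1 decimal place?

+14.2 dBu

dBu = 20·log₁₀(V / 0.775 V).
20·log₁₀(3.96/0.775) = +14.2 dBu.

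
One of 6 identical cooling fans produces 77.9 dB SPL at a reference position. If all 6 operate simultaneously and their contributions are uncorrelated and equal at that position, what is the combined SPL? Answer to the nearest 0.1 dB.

6 equal incoherent sources raise the level by 10·log₁₀(6) = 7.78 dB.
L_total = 77.9 + 7.78 = 85.7 dB SPL.

85.7 dB SPL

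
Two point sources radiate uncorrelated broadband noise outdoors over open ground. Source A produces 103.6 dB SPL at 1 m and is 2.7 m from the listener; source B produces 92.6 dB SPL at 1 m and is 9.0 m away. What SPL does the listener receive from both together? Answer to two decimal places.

95.00 dB SPL

At the listener: L_A = 103.6 − 20·log₁₀(2.7) = 94.973 dB; L_B = 92.6 − 20·log₁₀(9.0) = 73.515 dB.
Combined: 10·log₁₀(10^(94.973/10)+10^(73.515/10)) = 95.00 dB SPL.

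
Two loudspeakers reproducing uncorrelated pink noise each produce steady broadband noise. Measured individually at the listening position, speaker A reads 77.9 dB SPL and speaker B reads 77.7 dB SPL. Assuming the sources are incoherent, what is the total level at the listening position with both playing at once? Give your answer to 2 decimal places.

80.81 dB SPL

Incoherent sources sum as intensities:
L_total = 10·log₁₀(10^(77.9/10) + 10^(77.7/10)) = 10·log₁₀(120500000) = 80.81 dB SPL.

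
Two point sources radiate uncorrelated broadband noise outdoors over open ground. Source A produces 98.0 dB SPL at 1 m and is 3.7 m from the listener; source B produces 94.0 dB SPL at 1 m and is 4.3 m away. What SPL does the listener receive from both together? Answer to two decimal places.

87.76 dB SPL

At the listener: L_A = 98.0 − 20·log₁₀(3.7) = 86.636 dB; L_B = 94.0 − 20·log₁₀(4.3) = 81.331 dB.
Combined: 10·log₁₀(10^(86.636/10)+10^(81.331/10)) = 87.76 dB SPL.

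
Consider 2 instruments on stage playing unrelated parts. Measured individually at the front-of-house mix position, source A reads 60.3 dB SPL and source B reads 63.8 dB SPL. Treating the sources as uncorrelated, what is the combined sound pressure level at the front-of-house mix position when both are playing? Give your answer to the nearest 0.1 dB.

Incoherent sources sum as intensities:
L_total = 10·log₁₀(10^(60.3/10) + 10^(63.8/10)) = 10·log₁₀(3470000) = 65.4 dB SPL.

65.4 dB SPL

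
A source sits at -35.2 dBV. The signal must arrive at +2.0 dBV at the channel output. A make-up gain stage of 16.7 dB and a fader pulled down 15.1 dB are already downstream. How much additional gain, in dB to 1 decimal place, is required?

35.6 dB

The required make-up gain is the shortfall in the dB sum.
G = +2.0 − (-35.2) − 16.7 + 15.1 = 35.6 dB.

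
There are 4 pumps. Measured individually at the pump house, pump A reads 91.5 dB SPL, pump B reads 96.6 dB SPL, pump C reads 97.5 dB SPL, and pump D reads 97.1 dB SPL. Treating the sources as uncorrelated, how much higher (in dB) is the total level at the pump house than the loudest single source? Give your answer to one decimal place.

4.7 dB

Incoherent sources sum as intensities:
L_total = 10·log₁₀(10^(91.5/10) + 10^(96.6/10) + 10^(97.5/10) + 10^(97.1/10)) = 102.24 dB SPL.
Excess over the loudest (97.5 dB): 102.24 − 97.5 = 4.7 dB.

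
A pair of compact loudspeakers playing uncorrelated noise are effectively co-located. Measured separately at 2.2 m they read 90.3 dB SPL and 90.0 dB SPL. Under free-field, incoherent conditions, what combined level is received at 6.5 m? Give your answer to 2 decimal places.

83.75 dB SPL

Combined at 2.2 m: 10·log₁₀(10^(90.3/10)+10^(90.0/10)) = 93.163 dB SPL.
Then apply −20·log₁₀(6.5/2.2) = -9.410 dB → 83.75 dB SPL.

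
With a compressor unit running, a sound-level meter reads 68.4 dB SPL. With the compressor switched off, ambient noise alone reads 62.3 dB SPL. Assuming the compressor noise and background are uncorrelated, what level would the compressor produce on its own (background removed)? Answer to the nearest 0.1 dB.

67.2 dB SPL

Background correction is a power subtraction:
L_src = 10·log₁₀(10^(68.4/10) − 10^(62.3/10)) = 10·log₁₀(5220000) = 67.2 dB SPL.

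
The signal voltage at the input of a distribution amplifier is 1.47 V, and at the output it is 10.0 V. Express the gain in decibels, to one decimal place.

Voltage is an amplitude quantity, so gain = 20·log₁₀(V_out/V_in).
20·log₁₀(10.0/1.47) = 20·log₁₀(6.803) = 16.7 dB.

16.7 dB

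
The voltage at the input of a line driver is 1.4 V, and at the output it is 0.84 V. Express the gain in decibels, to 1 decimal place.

Voltage ratio → dB uses the 20·log₁₀ form:
20·log₁₀(0.84/1.4) = 20·log₁₀(0.6000) = -4.4 dB.

-4.4 dB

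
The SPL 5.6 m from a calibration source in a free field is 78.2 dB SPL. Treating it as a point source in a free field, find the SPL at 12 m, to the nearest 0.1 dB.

71.6 dB SPL

For a point source in a free field, ΔL = −20·log₁₀(d₂/d₁).
ΔL = −20·log₁₀(12/5.6) = -6.62 dB, so L₂ = 78.2 + (-6.62) = 71.6 dB SPL.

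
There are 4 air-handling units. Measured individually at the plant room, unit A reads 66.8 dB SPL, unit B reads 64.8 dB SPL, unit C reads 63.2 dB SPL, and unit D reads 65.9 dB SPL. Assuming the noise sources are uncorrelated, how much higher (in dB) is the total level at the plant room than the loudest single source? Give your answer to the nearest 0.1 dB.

Incoherent sources sum as intensities:
L_total = 10·log₁₀(10^(66.8/10) + 10^(64.8/10) + 10^(63.2/10) + 10^(65.9/10)) = 71.39 dB SPL.
Excess over the loudest (66.8 dB): 71.39 − 66.8 = 4.6 dB.

4.6 dB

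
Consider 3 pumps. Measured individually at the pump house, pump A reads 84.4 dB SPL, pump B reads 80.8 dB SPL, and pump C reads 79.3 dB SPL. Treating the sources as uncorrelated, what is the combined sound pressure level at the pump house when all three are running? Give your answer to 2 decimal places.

86.82 dB SPL

Uncorrelated sources add in intensity (power), not in dB.
L_total = 10·log₁₀(10^(84.4/10) + 10^(80.8/10) + 10^(79.3/10)) = 10·log₁₀(480800000) = 86.82 dB SPL.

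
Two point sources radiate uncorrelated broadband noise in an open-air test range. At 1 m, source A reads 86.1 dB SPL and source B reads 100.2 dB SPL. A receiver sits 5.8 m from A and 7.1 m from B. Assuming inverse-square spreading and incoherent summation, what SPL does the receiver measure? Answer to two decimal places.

At the listener: L_A = 86.1 − 20·log₁₀(5.8) = 70.831 dB; L_B = 100.2 − 20·log₁₀(7.1) = 83.175 dB.
Combined: 10·log₁₀(10^(70.831/10)+10^(83.175/10)) = 83.42 dB SPL.

83.42 dB SPL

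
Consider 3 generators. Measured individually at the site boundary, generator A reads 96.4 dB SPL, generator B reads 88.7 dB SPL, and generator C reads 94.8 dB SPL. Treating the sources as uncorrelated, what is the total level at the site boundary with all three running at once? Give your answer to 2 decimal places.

99.10 dB SPL

Uncorrelated sources add in intensity (power), not in dB.
L_total = 10·log₁₀(10^(96.4/10) + 10^(88.7/10) + 10^(94.8/10)) = 10·log₁₀(8126000000) = 99.10 dB SPL.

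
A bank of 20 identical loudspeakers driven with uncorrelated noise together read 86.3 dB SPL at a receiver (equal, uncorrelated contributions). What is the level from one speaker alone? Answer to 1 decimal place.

73.3 dB SPL

20 equal incoherent sources add 10·log₁₀(20) = 13.01 dB over one source.
L_one = 86.3 − 13.01 = 73.3 dB SPL.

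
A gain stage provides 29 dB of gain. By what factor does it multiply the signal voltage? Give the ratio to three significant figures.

28.2

Voltage ratio = 10^(dB/20).
10^(29/20) = 10^(1.450) = 28.2.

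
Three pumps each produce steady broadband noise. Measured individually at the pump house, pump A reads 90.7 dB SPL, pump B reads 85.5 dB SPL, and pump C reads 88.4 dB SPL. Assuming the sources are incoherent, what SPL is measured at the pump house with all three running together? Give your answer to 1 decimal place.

93.5 dB SPL

Add the sources as powers (linear), then convert back to dB:
L_total = 10·log₁₀(10^(90.7/10) + 10^(85.5/10) + 10^(88.4/10)) = 10·log₁₀(2222000000) = 93.5 dB SPL.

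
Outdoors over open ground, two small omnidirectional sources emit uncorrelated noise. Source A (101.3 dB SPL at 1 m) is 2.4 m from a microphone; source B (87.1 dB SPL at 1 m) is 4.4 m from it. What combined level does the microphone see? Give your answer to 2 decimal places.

At the listener: L_A = 101.3 − 20·log₁₀(2.4) = 93.696 dB; L_B = 87.1 − 20·log₁₀(4.4) = 74.231 dB.
Combined: 10·log₁₀(10^(93.696/10)+10^(74.231/10)) = 93.74 dB SPL.

93.74 dB SPL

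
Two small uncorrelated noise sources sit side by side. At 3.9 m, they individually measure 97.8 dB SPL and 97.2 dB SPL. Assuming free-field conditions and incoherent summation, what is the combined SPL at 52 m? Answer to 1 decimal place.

Combined at 3.9 m: 10·log₁₀(10^(97.8/10)+10^(97.2/10)) = 100.52 dB SPL.
Then apply −20·log₁₀(52/3.9) = -22.50 dB → 78.0 dB SPL.

78.0 dB SPL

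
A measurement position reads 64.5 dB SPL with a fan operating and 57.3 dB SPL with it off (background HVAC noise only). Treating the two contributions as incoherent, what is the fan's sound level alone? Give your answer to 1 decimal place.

63.6 dB SPL

Background correction is a power subtraction:
L_src = 10·log₁₀(10^(64.5/10) − 10^(57.3/10)) = 10·log₁₀(2281000) = 63.6 dB SPL.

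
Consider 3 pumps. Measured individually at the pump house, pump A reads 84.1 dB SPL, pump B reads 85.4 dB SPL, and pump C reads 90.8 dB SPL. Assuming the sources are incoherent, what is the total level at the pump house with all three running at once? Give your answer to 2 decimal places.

92.57 dB SPL

Uncorrelated sources add in intensity (power), not in dB.
L_total = 10·log₁₀(10^(84.1/10) + 10^(85.4/10) + 10^(90.8/10)) = 10·log₁₀(1806000000) = 92.57 dB SPL.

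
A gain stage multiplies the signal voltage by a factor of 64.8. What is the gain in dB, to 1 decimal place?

Voltage ratio → dB uses the 20·log₁₀ form:
20·log₁₀(64.8) = 36.2 dB.

36.2 dB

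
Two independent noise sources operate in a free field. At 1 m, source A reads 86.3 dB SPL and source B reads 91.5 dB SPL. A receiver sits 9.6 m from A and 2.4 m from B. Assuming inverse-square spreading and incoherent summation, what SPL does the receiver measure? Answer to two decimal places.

At the listener: L_A = 86.3 − 20·log₁₀(9.6) = 66.655 dB; L_B = 91.5 − 20·log₁₀(2.4) = 83.896 dB.
Combined: 10·log₁₀(10^(66.655/10)+10^(83.896/10)) = 83.98 dB SPL.

83.98 dB SPL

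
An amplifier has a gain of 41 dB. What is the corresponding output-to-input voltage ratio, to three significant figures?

Voltage ratio = 10^(dB/20).
10^(41/20) = 10^(2.050) = 112.

112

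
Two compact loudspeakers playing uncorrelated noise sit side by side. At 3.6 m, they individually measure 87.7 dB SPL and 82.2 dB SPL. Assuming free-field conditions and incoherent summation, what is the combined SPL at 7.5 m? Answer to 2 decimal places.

82.40 dB SPL

Combined at 3.6 m: 10·log₁₀(10^(87.7/10)+10^(82.2/10)) = 88.778 dB SPL.
Then apply −20·log₁₀(7.5/3.6) = -6.375 dB → 82.40 dB SPL.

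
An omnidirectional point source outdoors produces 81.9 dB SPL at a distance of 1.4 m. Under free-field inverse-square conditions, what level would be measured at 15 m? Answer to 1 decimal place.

61.3 dB SPL

For a point source in a free field, ΔL = −20·log₁₀(d₂/d₁).
ΔL = −20·log₁₀(15/1.4) = -20.60 dB, so L₂ = 81.9 + (-20.60) = 61.3 dB SPL.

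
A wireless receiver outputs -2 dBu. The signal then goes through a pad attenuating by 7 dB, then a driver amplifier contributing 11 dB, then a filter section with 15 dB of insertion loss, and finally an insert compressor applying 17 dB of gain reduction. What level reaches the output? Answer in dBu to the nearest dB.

-30 dBu

Gain stages sum in dB:
-2 − 7 + 11 − 15 − 17 = -30 dBu.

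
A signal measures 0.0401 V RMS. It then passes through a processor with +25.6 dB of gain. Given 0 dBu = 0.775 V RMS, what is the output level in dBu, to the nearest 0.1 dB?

Input level: 20·log₁₀(0.0401/0.775) = -25.72 dBu.
Output: -25.72 + 25.6 = -0.1 dBu.

-0.1 dBu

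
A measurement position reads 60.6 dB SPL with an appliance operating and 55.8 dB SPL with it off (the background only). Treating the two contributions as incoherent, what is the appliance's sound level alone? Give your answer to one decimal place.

58.9 dB SPL

Remove the background by subtracting linear intensities:
L_src = 10·log₁₀(10^(60.6/10) − 10^(55.8/10)) = 10·log₁₀(768000) = 58.9 dB SPL.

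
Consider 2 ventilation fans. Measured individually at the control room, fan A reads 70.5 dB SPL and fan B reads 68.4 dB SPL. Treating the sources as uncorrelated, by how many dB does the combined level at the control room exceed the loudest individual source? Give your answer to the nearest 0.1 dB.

Incoherent sources sum as intensities:
L_total = 10·log₁₀(10^(70.5/10) + 10^(68.4/10)) = 72.59 dB SPL.
Excess over the loudest (70.5 dB): 72.59 − 70.5 = 2.1 dB.

2.1 dB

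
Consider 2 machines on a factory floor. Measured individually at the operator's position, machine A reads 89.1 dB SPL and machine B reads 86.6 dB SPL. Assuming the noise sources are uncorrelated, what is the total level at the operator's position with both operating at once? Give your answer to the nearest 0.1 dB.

91.0 dB SPL

Add the sources as powers (linear), then convert back to dB:
L_total = 10·log₁₀(10^(89.1/10) + 10^(86.6/10)) = 10·log₁₀(1270000000) = 91.0 dB SPL.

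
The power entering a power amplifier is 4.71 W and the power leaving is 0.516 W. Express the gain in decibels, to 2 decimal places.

-9.60 dB

For a power ratio, dB = 10·log₁₀(P₂/P₁).
10·log₁₀(0.516/4.71) = 10·log₁₀(0.1096) = -9.60 dB.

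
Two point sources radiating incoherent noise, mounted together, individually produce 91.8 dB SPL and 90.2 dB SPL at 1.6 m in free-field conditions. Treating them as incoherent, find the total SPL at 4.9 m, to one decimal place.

84.4 dB SPL

Combined at 1.6 m: 10·log₁₀(10^(91.8/10)+10^(90.2/10)) = 94.08 dB SPL.
Then apply −20·log₁₀(4.9/1.6) = -9.72 dB → 84.4 dB SPL.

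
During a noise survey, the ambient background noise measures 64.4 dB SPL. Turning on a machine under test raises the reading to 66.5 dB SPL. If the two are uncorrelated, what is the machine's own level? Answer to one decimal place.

62.3 dB SPL

Subtract intensities: L_src = 10·log₁₀(10^(L_total/10) − 10^(L_bg/10)).
L_src = 10·log₁₀(10^(66.5/10) − 10^(64.4/10)) = 10·log₁₀(1713000) = 62.3 dB SPL.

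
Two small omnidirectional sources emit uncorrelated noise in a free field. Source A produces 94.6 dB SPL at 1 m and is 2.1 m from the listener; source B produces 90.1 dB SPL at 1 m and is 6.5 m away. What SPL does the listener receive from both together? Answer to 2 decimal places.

88.31 dB SPL

At the listener: L_A = 94.6 − 20·log₁₀(2.1) = 88.156 dB; L_B = 90.1 − 20·log₁₀(6.5) = 73.842 dB.
Combined: 10·log₁₀(10^(88.156/10)+10^(73.842/10)) = 88.31 dB SPL.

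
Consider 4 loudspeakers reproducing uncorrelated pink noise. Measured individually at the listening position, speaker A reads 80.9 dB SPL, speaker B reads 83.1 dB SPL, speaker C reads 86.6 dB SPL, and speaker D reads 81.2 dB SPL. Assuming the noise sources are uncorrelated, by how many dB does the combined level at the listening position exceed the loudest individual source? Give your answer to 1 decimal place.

Uncorrelated sources add in intensity (power), not in dB.
L_total = 10·log₁₀(10^(80.9/10) + 10^(83.1/10) + 10^(86.6/10) + 10^(81.2/10)) = 89.62 dB SPL.
Excess over the loudest (86.6 dB): 89.62 − 86.6 = 3.0 dB.

3.0 dB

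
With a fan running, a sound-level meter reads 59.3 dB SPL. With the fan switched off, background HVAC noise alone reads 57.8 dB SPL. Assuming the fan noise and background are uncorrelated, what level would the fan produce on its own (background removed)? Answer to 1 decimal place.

54.0 dB SPL

Background correction is a power subtraction:
L_src = 10·log₁₀(10^(59.3/10) − 10^(57.8/10)) = 10·log₁₀(248600) = 54.0 dB SPL.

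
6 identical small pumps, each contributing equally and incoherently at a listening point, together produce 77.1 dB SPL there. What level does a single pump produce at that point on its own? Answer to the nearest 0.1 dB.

6 equal incoherent sources add 10·log₁₀(6) = 7.78 dB over one source.
L_one = 77.1 − 7.78 = 69.3 dB SPL.

69.3 dB SPL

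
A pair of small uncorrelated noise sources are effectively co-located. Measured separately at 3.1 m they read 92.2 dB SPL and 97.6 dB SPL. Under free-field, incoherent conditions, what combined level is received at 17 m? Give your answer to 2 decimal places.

Combined at 3.1 m: 10·log₁₀(10^(92.2/10)+10^(97.6/10)) = 98.701 dB SPL.
Then apply −20·log₁₀(17/3.1) = -14.782 dB → 83.92 dB SPL.

83.92 dB SPL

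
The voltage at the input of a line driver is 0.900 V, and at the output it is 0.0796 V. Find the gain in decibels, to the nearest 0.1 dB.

For a voltage ratio, dB = 20·log₁₀(V₂/V₁).
20·log₁₀(0.0796/0.900) = 20·log₁₀(0.08844) = -21.1 dB.

-21.1 dB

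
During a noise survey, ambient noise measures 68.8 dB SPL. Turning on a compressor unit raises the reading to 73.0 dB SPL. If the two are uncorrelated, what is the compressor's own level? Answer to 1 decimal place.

70.9 dB SPL

Subtract intensities: L_src = 10·log₁₀(10^(L_total/10) − 10^(L_bg/10)).
L_src = 10·log₁₀(10^(73.0/10) − 10^(68.8/10)) = 10·log₁₀(12370000) = 70.9 dB SPL.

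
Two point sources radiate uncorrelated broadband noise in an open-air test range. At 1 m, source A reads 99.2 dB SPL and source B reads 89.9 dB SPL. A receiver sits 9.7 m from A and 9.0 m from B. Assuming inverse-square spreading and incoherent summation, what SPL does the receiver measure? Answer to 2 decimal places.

80.02 dB SPL

At the listener: L_A = 99.2 − 20·log₁₀(9.7) = 79.465 dB; L_B = 89.9 − 20·log₁₀(9.0) = 70.815 dB.
Combined: 10·log₁₀(10^(79.465/10)+10^(70.815/10)) = 80.02 dB SPL.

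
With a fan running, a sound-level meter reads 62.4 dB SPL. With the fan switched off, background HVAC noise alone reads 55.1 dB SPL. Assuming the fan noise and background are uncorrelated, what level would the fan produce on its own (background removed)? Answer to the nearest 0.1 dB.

61.5 dB SPL

Remove the background by subtracting linear intensities:
L_src = 10·log₁₀(10^(62.4/10) − 10^(55.1/10)) = 10·log₁₀(1414000) = 61.5 dB SPL.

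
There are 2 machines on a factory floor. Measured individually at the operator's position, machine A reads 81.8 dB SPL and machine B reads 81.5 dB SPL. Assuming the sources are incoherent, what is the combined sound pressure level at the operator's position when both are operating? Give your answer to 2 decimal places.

Uncorrelated sources add in intensity (power), not in dB.
L_total = 10·log₁₀(10^(81.8/10) + 10^(81.5/10)) = 10·log₁₀(292600000) = 84.66 dB SPL.

84.66 dB SPL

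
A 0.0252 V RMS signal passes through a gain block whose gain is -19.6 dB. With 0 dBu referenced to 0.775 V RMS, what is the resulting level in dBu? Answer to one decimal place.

Input level: 20·log₁₀(0.0252/0.775) = -29.76 dBu.
Output: -29.76 − 19.6 = -49.4 dBu.

-49.4 dBu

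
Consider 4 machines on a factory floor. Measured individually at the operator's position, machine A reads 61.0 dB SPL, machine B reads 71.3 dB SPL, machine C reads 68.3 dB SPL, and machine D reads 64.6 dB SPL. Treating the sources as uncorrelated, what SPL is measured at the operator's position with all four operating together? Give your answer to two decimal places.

Add the sources as powers (linear), then convert back to dB:
L_total = 10·log₁₀(10^(61.0/10) + 10^(71.3/10) + 10^(68.3/10) + 10^(64.6/10)) = 10·log₁₀(24390000) = 73.87 dB SPL.

73.87 dB SPL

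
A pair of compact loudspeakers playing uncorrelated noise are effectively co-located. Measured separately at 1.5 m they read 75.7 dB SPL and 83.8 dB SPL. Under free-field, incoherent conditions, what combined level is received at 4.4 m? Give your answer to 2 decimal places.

Combined at 1.5 m: 10·log₁₀(10^(75.7/10)+10^(83.8/10)) = 84.425 dB SPL.
Then apply −20·log₁₀(4.4/1.5) = -9.347 dB → 75.08 dB SPL.

75.08 dB SPL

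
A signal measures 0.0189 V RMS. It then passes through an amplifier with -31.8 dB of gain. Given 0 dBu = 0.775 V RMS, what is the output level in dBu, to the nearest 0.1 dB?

-64.1 dBu

Input level: 20·log₁₀(0.0189/0.775) = -32.26 dBu.
Output: -32.26 − 31.8 = -64.1 dBu.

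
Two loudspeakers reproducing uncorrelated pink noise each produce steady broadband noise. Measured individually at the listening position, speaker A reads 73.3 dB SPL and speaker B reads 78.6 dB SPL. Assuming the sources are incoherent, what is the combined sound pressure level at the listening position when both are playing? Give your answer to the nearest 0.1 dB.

79.7 dB SPL

Uncorrelated sources add in intensity (power), not in dB.
L_total = 10·log₁₀(10^(73.3/10) + 10^(78.6/10)) = 10·log₁₀(93820000) = 79.7 dB SPL.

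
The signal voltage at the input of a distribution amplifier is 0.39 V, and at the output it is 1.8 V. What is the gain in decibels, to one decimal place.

13.3 dB

Voltage is an amplitude quantity, so gain = 20·log₁₀(V_out/V_in).
20·log₁₀(1.8/0.39) = 20·log₁₀(4.615) = 13.3 dB.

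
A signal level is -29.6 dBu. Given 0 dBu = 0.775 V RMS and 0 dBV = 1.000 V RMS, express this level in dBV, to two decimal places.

-31.81 dBV

The offset between the scales is 20·log₁₀(0.775/1.000) = −2.214 dB.
So dBV = -29.6 − 2.214 = -31.81 dBV.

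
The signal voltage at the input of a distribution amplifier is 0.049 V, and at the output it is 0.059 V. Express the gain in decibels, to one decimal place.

Voltage is an amplitude quantity, so gain = 20·log₁₀(V_out/V_in).
20·log₁₀(0.059/0.049) = 20·log₁₀(1.204) = 1.6 dB.

1.6 dB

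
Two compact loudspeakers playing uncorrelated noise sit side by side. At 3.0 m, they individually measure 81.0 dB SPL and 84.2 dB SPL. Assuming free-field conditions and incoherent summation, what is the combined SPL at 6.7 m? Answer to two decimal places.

78.92 dB SPL

Combined at 3.0 m: 10·log₁₀(10^(81.0/10)+10^(84.2/10)) = 85.899 dB SPL.
Then apply −20·log₁₀(6.7/3.0) = -6.979 dB → 78.92 dB SPL.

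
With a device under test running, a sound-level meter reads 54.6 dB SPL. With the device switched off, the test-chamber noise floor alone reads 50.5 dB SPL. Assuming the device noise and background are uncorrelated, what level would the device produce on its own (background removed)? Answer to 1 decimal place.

52.5 dB SPL

Remove the background by subtracting linear intensities:
L_src = 10·log₁₀(10^(54.6/10) − 10^(50.5/10)) = 10·log₁₀(176200) = 52.5 dB SPL.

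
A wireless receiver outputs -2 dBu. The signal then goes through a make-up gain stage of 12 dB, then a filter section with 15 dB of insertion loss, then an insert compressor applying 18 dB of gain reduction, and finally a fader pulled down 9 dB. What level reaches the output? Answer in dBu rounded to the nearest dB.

In dB, series stages simply add:
-2 + 12 − 15 − 18 − 9 = -32 dBu.

-32 dBu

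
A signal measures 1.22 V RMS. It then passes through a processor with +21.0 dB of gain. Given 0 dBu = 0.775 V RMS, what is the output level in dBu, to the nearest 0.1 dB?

Input level: 20·log₁₀(1.22/0.775) = 3.94 dBu.
Output: 3.94 + 21.0 = +24.9 dBu.

+24.9 dBu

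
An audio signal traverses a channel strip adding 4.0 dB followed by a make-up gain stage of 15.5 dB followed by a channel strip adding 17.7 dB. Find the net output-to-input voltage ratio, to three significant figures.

Net gain = 4.0 + 15.5 + 17.7 = 37.2 dB.
Voltage ratio = 10^(37.2/20) = 72.4.

72.4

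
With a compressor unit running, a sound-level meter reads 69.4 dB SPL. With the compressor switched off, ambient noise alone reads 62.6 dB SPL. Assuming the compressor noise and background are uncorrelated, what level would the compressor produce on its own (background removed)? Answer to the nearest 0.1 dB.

68.4 dB SPL

Subtract intensities: L_src = 10·log₁₀(10^(L_total/10) − 10^(L_bg/10)).
L_src = 10·log₁₀(10^(69.4/10) − 10^(62.6/10)) = 10·log₁₀(6890000) = 68.4 dB SPL.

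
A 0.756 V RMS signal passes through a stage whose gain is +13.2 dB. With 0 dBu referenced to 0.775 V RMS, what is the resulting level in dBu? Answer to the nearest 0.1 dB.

Input level: 20·log₁₀(0.756/0.775) = -0.22 dBu.
Output: -0.22 + 13.2 = +13.0 dBu.

+13.0 dBu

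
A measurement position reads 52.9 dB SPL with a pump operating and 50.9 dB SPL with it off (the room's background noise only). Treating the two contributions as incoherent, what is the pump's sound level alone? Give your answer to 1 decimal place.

Remove the background by subtracting linear intensities:
L_src = 10·log₁₀(10^(52.9/10) − 10^(50.9/10)) = 10·log₁₀(71960) = 48.6 dB SPL.

48.6 dB SPL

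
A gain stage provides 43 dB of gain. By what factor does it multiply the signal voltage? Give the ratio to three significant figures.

141

Voltage ratio = 10^(dB/20).
10^(43/20) = 10^(2.150) = 141.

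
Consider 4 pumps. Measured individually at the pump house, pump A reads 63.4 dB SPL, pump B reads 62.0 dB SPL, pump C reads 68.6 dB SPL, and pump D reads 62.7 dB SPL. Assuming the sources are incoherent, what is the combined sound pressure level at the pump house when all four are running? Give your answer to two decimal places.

71.10 dB SPL

Add the sources as powers (linear), then convert back to dB:
L_total = 10·log₁₀(10^(63.4/10) + 10^(62.0/10) + 10^(68.6/10) + 10^(62.7/10)) = 10·log₁₀(12880000) = 71.10 dB SPL.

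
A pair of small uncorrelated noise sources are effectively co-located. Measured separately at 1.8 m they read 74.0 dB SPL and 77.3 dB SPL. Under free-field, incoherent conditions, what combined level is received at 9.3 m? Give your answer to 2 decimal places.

Combined at 1.8 m: 10·log₁₀(10^(74.0/10)+10^(77.3/10)) = 78.966 dB SPL.
Then apply −20·log₁₀(9.3/1.8) = -14.264 dB → 64.70 dB SPL.

64.70 dB SPL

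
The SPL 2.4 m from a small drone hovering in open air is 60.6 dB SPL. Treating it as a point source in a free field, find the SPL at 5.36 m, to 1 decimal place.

Inverse-square spreading gives ΔL = −20·log₁₀(d₂/d₁).
ΔL = −20·log₁₀(5.36/2.4) = -6.98 dB, so L₂ = 60.6 + (-6.98) = 53.6 dB SPL.

53.6 dB SPL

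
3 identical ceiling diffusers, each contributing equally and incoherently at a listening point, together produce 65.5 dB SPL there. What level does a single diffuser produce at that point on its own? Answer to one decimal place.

60.7 dB SPL

3 equal incoherent sources add 10·log₁₀(3) = 4.77 dB over one source.
L_one = 65.5 − 4.77 = 60.7 dB SPL.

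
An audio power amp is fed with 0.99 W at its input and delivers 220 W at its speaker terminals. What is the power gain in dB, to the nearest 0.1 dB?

Power is a power quantity, so gain = 10·log₁₀(P_out/P_in).
10·log₁₀(220/0.99) = 10·log₁₀(222.2) = 23.5 dB.

23.5 dB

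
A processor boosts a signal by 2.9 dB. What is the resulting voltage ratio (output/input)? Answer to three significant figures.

Voltage ratio = 10^(dB/20).
10^(2.9/20) = 10^(0.1450) = 1.40.

1.40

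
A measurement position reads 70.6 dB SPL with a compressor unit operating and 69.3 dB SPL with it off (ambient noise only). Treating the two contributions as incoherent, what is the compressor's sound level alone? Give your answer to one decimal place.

64.7 dB SPL

Subtract intensities: L_src = 10·log₁₀(10^(L_total/10) − 10^(L_bg/10)).
L_src = 10·log₁₀(10^(70.6/10) − 10^(69.3/10)) = 10·log₁₀(2970000) = 64.7 dB SPL.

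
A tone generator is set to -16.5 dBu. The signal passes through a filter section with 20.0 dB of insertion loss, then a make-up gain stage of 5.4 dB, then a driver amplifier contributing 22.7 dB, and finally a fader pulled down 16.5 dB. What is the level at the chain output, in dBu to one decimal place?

Cascaded gains and losses add directly in dB.
-16.5 − 20.0 + 5.4 + 22.7 − 16.5 = -24.9 dBu.

-24.9 dBu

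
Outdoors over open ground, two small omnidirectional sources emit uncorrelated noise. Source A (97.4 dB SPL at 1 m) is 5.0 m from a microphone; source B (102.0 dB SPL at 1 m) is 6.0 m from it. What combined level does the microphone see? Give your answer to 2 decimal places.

88.20 dB SPL

At the listener: L_A = 97.4 − 20·log₁₀(5.0) = 83.421 dB; L_B = 102.0 − 20·log₁₀(6.0) = 86.437 dB.
Combined: 10·log₁₀(10^(83.421/10)+10^(86.437/10)) = 88.20 dB SPL.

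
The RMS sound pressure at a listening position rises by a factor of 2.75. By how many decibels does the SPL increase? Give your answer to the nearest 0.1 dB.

8.8 dB

SPL change from a pressure ratio uses the 20·log₁₀ form:
20·log₁₀(2.75) = 8.8 dB.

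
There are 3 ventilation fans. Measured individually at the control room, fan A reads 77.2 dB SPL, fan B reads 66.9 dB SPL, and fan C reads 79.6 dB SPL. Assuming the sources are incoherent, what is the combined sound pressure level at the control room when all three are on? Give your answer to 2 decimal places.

81.72 dB SPL

Incoherent sources sum as intensities:
L_total = 10·log₁₀(10^(77.2/10) + 10^(66.9/10) + 10^(79.6/10)) = 10·log₁₀(148600000) = 81.72 dB SPL.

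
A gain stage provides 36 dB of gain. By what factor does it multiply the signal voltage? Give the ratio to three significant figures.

63.1

Voltage ratio = 10^(dB/20).
10^(36/20) = 10^(1.800) = 63.1.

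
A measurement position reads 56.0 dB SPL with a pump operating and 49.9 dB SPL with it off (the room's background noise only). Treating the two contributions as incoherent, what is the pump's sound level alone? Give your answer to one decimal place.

Background correction is a power subtraction:
L_src = 10·log₁₀(10^(56.0/10) − 10^(49.9/10)) = 10·log₁₀(300400) = 54.8 dB SPL.

54.8 dB SPL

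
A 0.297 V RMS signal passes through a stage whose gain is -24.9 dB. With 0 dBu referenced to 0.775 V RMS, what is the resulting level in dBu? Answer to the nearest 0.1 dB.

Input level: 20·log₁₀(0.297/0.775) = -8.33 dBu.
Output: -8.33 − 24.9 = -33.2 dBu.

-33.2 dBu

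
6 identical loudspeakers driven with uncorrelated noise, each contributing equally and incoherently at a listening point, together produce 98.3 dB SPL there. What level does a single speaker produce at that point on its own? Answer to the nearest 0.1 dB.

90.5 dB SPL

6 equal incoherent sources add 10·log₁₀(6) = 7.78 dB over one source.
L_one = 98.3 − 7.78 = 90.5 dB SPL.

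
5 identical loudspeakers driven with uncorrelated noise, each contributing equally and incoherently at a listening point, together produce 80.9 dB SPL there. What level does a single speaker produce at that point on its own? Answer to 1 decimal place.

73.9 dB SPL

5 equal incoherent sources add 10·log₁₀(5) = 6.99 dB over one source.
L_one = 80.9 − 6.99 = 73.9 dB SPL.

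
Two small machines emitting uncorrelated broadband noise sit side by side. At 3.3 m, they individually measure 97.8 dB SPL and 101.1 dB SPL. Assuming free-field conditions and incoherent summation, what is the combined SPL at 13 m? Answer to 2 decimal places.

Combined at 3.3 m: 10·log₁₀(10^(97.8/10)+10^(101.1/10)) = 102.766 dB SPL.
Then apply −20·log₁₀(13/3.3) = -11.909 dB → 90.86 dB SPL.

90.86 dB SPL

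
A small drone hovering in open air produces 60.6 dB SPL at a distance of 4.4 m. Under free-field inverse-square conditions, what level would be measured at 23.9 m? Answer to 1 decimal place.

45.9 dB SPL

Free-field point source: level drops by 20·log₁₀ of the distance ratio.
ΔL = −20·log₁₀(23.9/4.4) = -14.70 dB, so L₂ = 60.6 + (-14.70) = 45.9 dB SPL.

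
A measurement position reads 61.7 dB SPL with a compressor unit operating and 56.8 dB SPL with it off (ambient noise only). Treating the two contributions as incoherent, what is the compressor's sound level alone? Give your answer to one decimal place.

Background correction is a power subtraction:
L_src = 10·log₁₀(10^(61.7/10) − 10^(56.8/10)) = 10·log₁₀(1000000) = 60.0 dB SPL.

60.0 dB SPL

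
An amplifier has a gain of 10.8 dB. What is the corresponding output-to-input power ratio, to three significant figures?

Power ratio = 10^(dB/10).
10^(10.8/10) = 10^(1.080) = 12.0.

12.0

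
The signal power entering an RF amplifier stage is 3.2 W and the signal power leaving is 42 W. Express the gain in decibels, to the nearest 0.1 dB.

11.2 dB

For a power ratio, dB = 10·log₁₀(P₂/P₁).
10·log₁₀(42/3.2) = 10·log₁₀(13.12) = 11.2 dB.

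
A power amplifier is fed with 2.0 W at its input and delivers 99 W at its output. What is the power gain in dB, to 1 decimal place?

Power is a power quantity, so gain = 10·log₁₀(P_out/P_in).
10·log₁₀(99/2.0) = 10·log₁₀(49.50) = 16.9 dB.

16.9 dB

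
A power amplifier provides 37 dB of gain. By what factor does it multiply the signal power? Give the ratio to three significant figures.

5010

Power ratio = 10^(dB/10).
10^(37/10) = 10^(3.700) = 5010.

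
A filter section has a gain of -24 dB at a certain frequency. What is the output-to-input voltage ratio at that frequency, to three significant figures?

0.0631

Voltage ratio = 10^(dB/20).
10^(-24/20) = 10^(-1.200) = 0.0631.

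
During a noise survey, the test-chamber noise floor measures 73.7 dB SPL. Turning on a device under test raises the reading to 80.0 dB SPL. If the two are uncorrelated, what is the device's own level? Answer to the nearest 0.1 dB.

78.8 dB SPL

Background correction is a power subtraction:
L_src = 10·log₁₀(10^(80.0/10) − 10^(73.7/10)) = 10·log₁₀(76560000) = 78.8 dB SPL.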